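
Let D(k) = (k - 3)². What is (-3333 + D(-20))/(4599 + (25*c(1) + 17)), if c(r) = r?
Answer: -2804/4641 ≈ -0.60418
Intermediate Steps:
D(k) = (-3 + k)²
(-3333 + D(-20))/(4599 + (25*c(1) + 17)) = (-3333 + (-3 - 20)²)/(4599 + (25*1 + 17)) = (-3333 + (-23)²)/(4599 + (25 + 17)) = (-3333 + 529)/(4599 + 42) = -2804/4641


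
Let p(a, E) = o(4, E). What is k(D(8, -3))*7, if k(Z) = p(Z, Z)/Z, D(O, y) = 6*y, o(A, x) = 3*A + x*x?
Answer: -392/3 ≈ -130.67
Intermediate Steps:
o(A, x) = x**2 + 3*A (o(A, x) = 3*A + x**2 = x**2 + 3*A)
p(a, E) = 12 + E**2 (p(a, E) = E**2 + 3*4 = E**2 + 12 = 12 + E**2)
k(Z) = (12 + Z**2)/Z
k(D(8, -3))*7 = (6*(-3) + 12/((6*(-3))))*7 = (-18 + 12/(-18))*7 = (-18 + 12*(-1/18))*7 = (-18 - 2/3)*7 = -56/3*7 = -392/3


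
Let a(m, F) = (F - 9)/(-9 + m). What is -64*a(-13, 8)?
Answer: -32/11 ≈ -2.9091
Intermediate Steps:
a(m, F) = (-9 + F)/(-9 + m)
-64*a(-13, 8) = -64*(-9 + 8)/(-9 - 13) = -64*(-1)/(-22) = -(-32)*(-1)/11 = -64*1/22 = -32/11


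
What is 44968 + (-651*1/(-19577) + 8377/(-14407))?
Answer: 12682882670580/282045839 ≈ 44967.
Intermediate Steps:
44968 + (-651*1/(-19577) + 8377/(-14407)) = 44968 + (-651*(-1/19577) + 8377*(-1/14407)) = 44968 + (651/19577 - 8377/14407) = 44968 - 154617572/282045839 = 12682882670580/282045839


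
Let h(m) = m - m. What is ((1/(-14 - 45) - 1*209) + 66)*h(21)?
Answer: 0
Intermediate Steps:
h(m) = 0
((1/(-14 - 45) - 1*209) + 66)*h(21) = ((1/(-14 - 45) - 1*209) + 66)*0 = ((1/(-59) - 209) + 66)*0 = ((-1/59 - 209) + 66)*0 = (-12332/59 + 66)*0 = -8438/59*0 = 0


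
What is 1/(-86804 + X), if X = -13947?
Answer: -1/100751 ≈ -9.9255e-6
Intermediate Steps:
1/(-86804 + X) = 1/(-86804 - 13947) = 1/(-100751) = -1/100751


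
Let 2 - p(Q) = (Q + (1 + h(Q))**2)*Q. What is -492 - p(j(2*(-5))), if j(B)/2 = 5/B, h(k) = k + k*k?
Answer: -494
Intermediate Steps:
h(k) = k + k**2
j(B) = 10/B (j(B) = 2*(5/B) = 10/B)
p(Q) = 2 - Q*(Q + (1 + Q*(1 + Q))**2) (p(Q) = 2 - (Q + (1 + Q*(1 + Q))**2)*Q = 2 - Q*(Q + (1 + Q*(1 + Q))**2))
-492 - p(j(2*(-5))) = -492 - (2 - (10/((2*(-5))))**2 - 10/((2*(-5)))*(1 + (10/((2*(-5))))*(1 + 10/((2*(-5)))))**2) = -492 - (2 - (10/(-10))**2 - 10/(-10)*(1 + (10/(-10))*(1 + 10/(-10)))**2) = -492 - (2 - (10*(-1/10))**2 - 10*(-1/10)*(1 + (10*(-1/10))*(1 + 10*(-1/10)))**2) = -492 - (2 - 1*(-1)**2 - 1*(-1)*(1 - (1 - 1))**2) = -492 - (2 - 1*1 - 1*(-1)*(1 - 1*0)**2) = -492 - (2 - 1 - 1*(-1)*(1 + 0)**2) = -492 - (2 - 1 - 1*(-1)*1**2) = -492 - (2 - 1 - 1*(-1)*1) = -492 - (2 - 1 + 1) = -492 - 1*2 = -492 - 2 = -494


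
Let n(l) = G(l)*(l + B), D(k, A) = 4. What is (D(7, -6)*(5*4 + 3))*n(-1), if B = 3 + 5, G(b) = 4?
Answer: 2576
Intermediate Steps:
B = 8
n(l) = 32 + 4*l (n(l) = 4*(l + 8) = 4*(8 + l) = 32 + 4*l)
(D(7, -6)*(5*4 + 3))*n(-1) = (4*(5*4 + 3))*(32 + 4*(-1)) = (4*(20 + 3))*(32 - 4) = (4*23)*28 = 92*28 = 2576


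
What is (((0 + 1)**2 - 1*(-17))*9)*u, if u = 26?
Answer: 4212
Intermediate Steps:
(((0 + 1)**2 - 1*(-17))*9)*u = (((0 + 1)**2 - 1*(-17))*9)*26 = ((1**2 + 17)*9)*26 = ((1 + 17)*9)*26 = (18*9)*26 = 162*26 = 4212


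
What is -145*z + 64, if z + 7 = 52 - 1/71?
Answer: -458586/71 ≈ -6459.0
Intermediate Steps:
z = 3194/71 (z = -7 + (52 - 1/71) = -7 + 3691/71 = 3194/71 ≈ 44.986)
-145*z + 64 = -145*3194/71 + 64 = -463130/71 + 64 = -458586/71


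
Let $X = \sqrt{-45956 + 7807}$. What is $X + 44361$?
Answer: $44361 + i \sqrt{38149} \approx 44361.0 + 195.32 i$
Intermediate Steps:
$X = i \sqrt{38149}$ ($X = \sqrt{-38149} = i \sqrt{38149} \approx 195.32 i$)
$X + 44361 = i \sqrt{38149} + 44361 = 44361 + i \sqrt{38149}$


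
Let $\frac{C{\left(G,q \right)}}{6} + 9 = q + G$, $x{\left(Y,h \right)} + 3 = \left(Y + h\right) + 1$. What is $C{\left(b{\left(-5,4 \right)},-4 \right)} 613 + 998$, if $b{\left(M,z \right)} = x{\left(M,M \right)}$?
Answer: $-90952$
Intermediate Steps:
$x{\left(Y,h \right)} = -2 + Y + h$ ($x{\left(Y,h \right)} = -3 + \left(\left(Y + h\right) + 1\right) = -3 + \left(1 + Y + h\right) = -2 + Y + h$)
$b{\left(M,z \right)} = -2 + 2 M$ ($b{\left(M,z \right)} = -2 + M + M = -2 + 2 M$)
$C{\left(G,q \right)} = -54 + 6 G + 6 q$ ($C{\left(G,q \right)} = -54 + 6 \left(q + G\right) = -54 + 6 \left(G + q\right) = -54 + \left(6 G + 6 q\right) = -54 + 6 G + 6 q$)
$C{\left(b{\left(-5,4 \right)},-4 \right)} 613 + 998 = \left(-54 + 6 \left(-2 + 2 \left(-5\right)\right) + 6 \left(-4\right)\right) 613 + 998 = \left(-54 + 6 \left(-2 - 10\right) - 24\right) 613 + 998 = \left(-54 + 6 \left(-12\right) - 24\right) 613 + 998 = \left(-54 - 72 - 24\right) 613 + 998 = \left(-150\right) 613 + 998 = -91950 + 998 = -90952$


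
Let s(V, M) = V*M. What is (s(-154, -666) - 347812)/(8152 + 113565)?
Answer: -245248/121717 ≈ -2.0149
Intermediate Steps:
s(V, M) = M*V
(s(-154, -666) - 347812)/(8152 + 113565) = (-666*(-154) - 347812)/(8152 + 113565) = (102564 - 347812)/121717 = -245248*1/121717 = -245248/121717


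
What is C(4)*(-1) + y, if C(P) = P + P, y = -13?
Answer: -21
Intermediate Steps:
C(P) = 2*P
C(4)*(-1) + y = (2*4)*(-1) - 13 = 8*(-1) - 13 = -8 - 13 = -21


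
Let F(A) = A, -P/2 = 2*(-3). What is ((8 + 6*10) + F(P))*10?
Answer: 800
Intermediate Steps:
P = 12 (P = -4*(-3) = -2*(-6) = 12)
((8 + 6*10) + F(P))*10 = ((8 + 6*10) + 12)*10 = ((8 + 60) + 12)*10 = (68 + 12)*10 = 80*10 = 800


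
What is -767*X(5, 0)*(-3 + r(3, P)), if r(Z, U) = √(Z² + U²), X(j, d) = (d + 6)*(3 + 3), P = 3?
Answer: 82836 - 82836*√2 ≈ -34312.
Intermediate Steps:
X(j, d) = 36 + 6*d (X(j, d) = (6 + d)*6 = 36 + 6*d)
r(Z, U) = √(U² + Z²)
-767*X(5, 0)*(-3 + r(3, P)) = -767*(36 + 6*0)*(-3 + √(3² + 3²)) = -767*(36 + 0)*(-3 + √(9 + 9)) = -27612*(-3 + √18) = -27612*(-3 + 3*√2) = -767*(-108 + 108*√2) = 82836 - 82836*√2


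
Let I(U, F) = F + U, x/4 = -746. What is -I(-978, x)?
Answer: 3962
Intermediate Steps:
x = -2984 (x = 4*(-746) = -2984)
-I(-978, x) = -(-2984 - 978) = -1*(-3962) = 3962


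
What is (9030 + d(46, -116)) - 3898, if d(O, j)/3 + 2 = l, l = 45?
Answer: 5261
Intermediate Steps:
d(O, j) = 129 (d(O, j) = -6 + 3*45 = -6 + 135 = 129)
(9030 + d(46, -116)) - 3898 = (9030 + 129) - 3898 = 9159 - 3898 = 5261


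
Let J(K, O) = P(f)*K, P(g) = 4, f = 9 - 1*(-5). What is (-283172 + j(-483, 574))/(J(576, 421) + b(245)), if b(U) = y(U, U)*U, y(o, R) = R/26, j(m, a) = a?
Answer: -7347548/119929 ≈ -61.266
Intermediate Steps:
f = 14 (f = 9 + 5 = 14)
y(o, R) = R/26 (y(o, R) = R*(1/26) = R/26)
J(K, O) = 4*K
b(U) = U**2/26 (b(U) = (U/26)*U = U**2/26)
(-283172 + j(-483, 574))/(J(576, 421) + b(245)) = (-283172 + 574)/(4*576 + (1/26)*245**2) = -282598/(2304 + (1/26)*60025) = -282598/(2304 + 60025/26) = -282598/119929/26 = -282598*26/119929 = -7347548/119929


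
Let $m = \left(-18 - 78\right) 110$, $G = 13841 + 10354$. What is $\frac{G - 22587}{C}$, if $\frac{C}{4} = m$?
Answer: $- \frac{67}{1760} \approx -0.038068$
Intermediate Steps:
$G = 24195$
$m = -10560$ ($m = \left(-96\right) 110 = -10560$)
$C = -42240$ ($C = 4 \left(-10560\right) = -42240$)
$\frac{G - 22587}{C} = \frac{24195 - 22587}{-42240} = \left(24195 - 22587\right) \left(- \frac{1}{42240}\right) = 1608 \left(- \frac{1}{42240}\right) = - \frac{67}{1760}$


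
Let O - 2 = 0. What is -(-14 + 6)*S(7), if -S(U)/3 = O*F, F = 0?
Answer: 0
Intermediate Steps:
O = 2 (O = 2 + 0 = 2)
S(U) = 0 (S(U) = -6*0 = -3*0 = 0)
-(-14 + 6)*S(7) = -(-14 + 6)*0 = -(-8)*0 = -1*0 = 0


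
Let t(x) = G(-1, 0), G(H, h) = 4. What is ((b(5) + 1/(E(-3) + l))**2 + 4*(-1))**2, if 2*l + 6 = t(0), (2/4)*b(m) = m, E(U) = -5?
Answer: 11135569/1296 ≈ 8592.3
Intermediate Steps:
b(m) = 2*m
t(x) = 4
l = -1 (l = -3 + (1/2)*4 = -3 + 2 = -1)
((b(5) + 1/(E(-3) + l))**2 + 4*(-1))**2 = ((2*5 + 1/(-5 - 1))**2 + 4*(-1))**2 = ((10 + 1/(-6))**2 - 4)**2 = ((10 - 1/6)**2 - 4)**2 = ((59/6)**2 - 4)**2 = (3481/36 - 4)**2 = (3337/36)**2 = 11135569/1296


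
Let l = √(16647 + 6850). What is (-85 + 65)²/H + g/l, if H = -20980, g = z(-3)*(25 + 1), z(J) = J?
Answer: -20/1049 - 78*√23497/23497 ≈ -0.52791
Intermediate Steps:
g = -78 (g = -3*(25 + 1) = -3*26 = -78)
l = √23497 ≈ 153.29
(-85 + 65)²/H + g/l = (-85 + 65)²/(-20980) - 78*√23497/23497 = (-20)²*(-1/20980) - 78*√23497/23497 = 400*(-1/20980) - 78*√23497/23497 = -20/1049 - 78*√23497/23497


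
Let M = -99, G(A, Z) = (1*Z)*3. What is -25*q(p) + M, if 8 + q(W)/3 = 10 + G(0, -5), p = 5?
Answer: 876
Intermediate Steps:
G(A, Z) = 3*Z (G(A, Z) = Z*3 = 3*Z)
q(W) = -39 (q(W) = -24 + 3*(10 + 3*(-5)) = -24 + 3*(10 - 15) = -24 + 3*(-5) = -24 - 15 = -39)
-25*q(p) + M = -25*(-39) - 99 = 975 - 99 = 876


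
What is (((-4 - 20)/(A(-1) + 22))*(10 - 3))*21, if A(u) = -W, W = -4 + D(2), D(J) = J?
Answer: -147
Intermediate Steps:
W = -2 (W = -4 + 2 = -2)
A(u) = 2 (A(u) = -1*(-2) = 2)
(((-4 - 20)/(A(-1) + 22))*(10 - 3))*21 = (((-4 - 20)/(2 + 22))*(10 - 3))*21 = (-24/24*7)*21 = (-24*1/24*7)*21 = -1*7*21 = -7*21 = -147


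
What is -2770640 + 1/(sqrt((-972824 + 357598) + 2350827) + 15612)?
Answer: -670491951417908/241998943 - sqrt(1735601)/241998943 ≈ -2.7706e+6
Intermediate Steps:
-2770640 + 1/(sqrt((-972824 + 357598) + 2350827) + 15612) = -2770640 + 1/(sqrt(-615226 + 2350827) + 15612) = -2770640 + 1/(sqrt(1735601) + 15612) = -2770640 + 1/(15612 + sqrt(1735601))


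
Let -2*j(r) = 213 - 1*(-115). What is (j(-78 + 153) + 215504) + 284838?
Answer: 500178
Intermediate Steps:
j(r) = -164 (j(r) = -(213 - 1*(-115))/2 = -(213 + 115)/2 = -1/2*328 = -164)
(j(-78 + 153) + 215504) + 284838 = (-164 + 215504) + 284838 = 215340 + 284838 = 500178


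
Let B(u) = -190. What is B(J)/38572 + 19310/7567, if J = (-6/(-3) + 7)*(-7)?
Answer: 371693795/145937162 ≈ 2.5469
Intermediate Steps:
J = -63 (J = (-6*(-1/3) + 7)*(-7) = (2 + 7)*(-7) = 9*(-7) = -63)
B(J)/38572 + 19310/7567 = -190/38572 + 19310/7567 = -190*1/38572 + 19310*(1/7567) = -95/19286 + 19310/7567 = 371693795/145937162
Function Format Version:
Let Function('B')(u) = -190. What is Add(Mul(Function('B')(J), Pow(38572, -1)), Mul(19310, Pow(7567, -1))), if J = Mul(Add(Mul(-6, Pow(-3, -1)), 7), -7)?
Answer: Rational(371693795, 145937162) ≈ 2.5469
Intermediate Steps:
J = -63 (J = Mul(Add(Mul(-6, Rational(-1, 3)), 7), -7) = Mul(Add(2, 7), -7) = Mul(9, -7) = -63)
Add(Mul(Function('B')(J), Pow(38572, -1)), Mul(19310, Pow(7567, -1))) = Add(Mul(-190, Pow(38572, -1)), Mul(19310, Pow(7567, -1))) = Add(Mul(-190, Rational(1, 38572)), Mul(19310, Rational(1, 7567))) = Add(Rational(-95, 19286), Rational(19310, 7567)) = Rational(371693795, 145937162)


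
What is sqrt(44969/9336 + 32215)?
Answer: sqrt(702077023806)/4668 ≈ 179.50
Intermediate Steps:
sqrt(44969/9336 + 32215) = sqrt(300804209/9336) = sqrt(702077023806)/4668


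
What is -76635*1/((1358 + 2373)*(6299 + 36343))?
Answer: -655/1359806 ≈ -0.00048169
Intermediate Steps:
-76635*1/((1358 + 2373)*(6299 + 36343)) = -76635/(42642*3731) = -76635/159097302 = -76635*1/159097302 = -655/1359806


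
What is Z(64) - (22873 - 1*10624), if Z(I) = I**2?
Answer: -8153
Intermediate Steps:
Z(64) - (22873 - 1*10624) = 64**2 - (22873 - 1*10624) = 4096 - (22873 - 10624) = 4096 - 1*12249 = 4096 - 12249 = -8153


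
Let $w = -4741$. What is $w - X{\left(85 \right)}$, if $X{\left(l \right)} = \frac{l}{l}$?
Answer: $-4742$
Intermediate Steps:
$X{\left(l \right)} = 1$
$w - X{\left(85 \right)} = -4741 - 1 = -4742$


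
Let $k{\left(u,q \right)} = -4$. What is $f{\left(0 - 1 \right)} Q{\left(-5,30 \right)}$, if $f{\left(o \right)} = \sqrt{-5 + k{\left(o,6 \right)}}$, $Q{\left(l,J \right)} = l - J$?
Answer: $- 105 i \approx - 105.0 i$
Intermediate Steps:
$f{\left(o \right)} = 3 i$ ($f{\left(o \right)} = \sqrt{-5 - 4} = \sqrt{-9} = 3 i$)
$f{\left(0 - 1 \right)} Q{\left(-5,30 \right)} = 3 i \left(-5 - 30\right) = 3 i \left(-35\right) = - 105 i$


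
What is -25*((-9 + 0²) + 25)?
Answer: -400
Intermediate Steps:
-25*((-9 + 0²) + 25) = -25*((-9 + 0) + 25) = -25*(-9 + 25) = -25*16 = -400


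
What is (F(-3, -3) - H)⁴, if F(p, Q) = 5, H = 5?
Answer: 0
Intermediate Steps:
(F(-3, -3) - H)⁴ = (5 - 1*5)⁴ = (5 - 5)⁴ = 0⁴ = 0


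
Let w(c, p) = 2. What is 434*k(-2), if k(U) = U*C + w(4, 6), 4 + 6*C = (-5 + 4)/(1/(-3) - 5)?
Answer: 34069/24 ≈ 1419.5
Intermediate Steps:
C = -61/96 (C = -2/3 + ((-5 + 4)/(1/(-3) - 5))/6 = -2/3 + (-1/(-1/3 - 5))/6 = -2/3 + (-1/(-16/3))/6 = -2/3 + (-1*(-3/16))/6 = -2/3 + (1/6)*(3/16) = -2/3 + 1/32 = -61/96 ≈ -0.63542)
k(U) = 2 - 61*U/96 (k(U) = U*(-61/96) + 2 = -61*U/96 + 2 = 2 - 61*U/96)
434*k(-2) = 434*(2 - 61/96*(-2)) = 434*(2 + 61/48) = 434*(157/48) = 34069/24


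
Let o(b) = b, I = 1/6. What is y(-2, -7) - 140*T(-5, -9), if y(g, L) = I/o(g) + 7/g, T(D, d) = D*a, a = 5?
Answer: 41957/12 ≈ 3496.4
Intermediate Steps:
I = ⅙ ≈ 0.16667
T(D, d) = 5*D (T(D, d) = D*5 = 5*D)
y(g, L) = 43/(6*g) (y(g, L) = 1/(6*g) + 7/g = 43/(6*g))
y(-2, -7) - 140*T(-5, -9) = (43/6)/(-2) - 700*(-5) = (43/6)*(-½) - 140*(-25) = -43/12 + 3500 = 41957/12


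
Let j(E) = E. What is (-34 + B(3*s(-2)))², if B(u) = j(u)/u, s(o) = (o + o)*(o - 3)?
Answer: 1089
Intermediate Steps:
s(o) = 2*o*(-3 + o) (s(o) = (2*o)*(-3 + o) = 2*o*(-3 + o))
B(u) = 1 (B(u) = u/u = 1)
(-34 + B(3*s(-2)))² = (-34 + 1)² = (-33)² = 1089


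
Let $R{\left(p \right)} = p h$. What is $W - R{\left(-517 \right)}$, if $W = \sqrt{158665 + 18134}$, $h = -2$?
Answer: $-1034 + \sqrt{176799} \approx -613.53$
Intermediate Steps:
$R{\left(p \right)} = - 2 p$ ($R{\left(p \right)} = p \left(-2\right) = - 2 p$)
$W = \sqrt{176799} \approx 420.47$
$W - R{\left(-517 \right)} = \sqrt{176799} - \left(-2\right) \left(-517\right) = \sqrt{176799} - 1034 = -1034 + \sqrt{176799}$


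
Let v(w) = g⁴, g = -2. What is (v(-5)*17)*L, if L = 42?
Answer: 11424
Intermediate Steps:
v(w) = 16 (v(w) = (-2)⁴ = 16)
(v(-5)*17)*L = (16*17)*42 = 272*42 = 11424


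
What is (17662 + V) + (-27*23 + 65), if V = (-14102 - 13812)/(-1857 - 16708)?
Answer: 317600804/18565 ≈ 17108.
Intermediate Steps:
V = 27914/18565 (V = -27914/(-18565) = -27914*(-1/18565) = 27914/18565 ≈ 1.5036)
(17662 + V) + (-27*23 + 65) = (17662 + 27914/18565) + (-27*23 + 65) = 327922944/18565 + (-621 + 65) = 327922944/18565 - 556 = 317600804/18565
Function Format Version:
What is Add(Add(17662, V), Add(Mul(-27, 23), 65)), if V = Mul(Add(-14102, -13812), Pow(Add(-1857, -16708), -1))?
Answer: Rational(317600804, 18565) ≈ 17108.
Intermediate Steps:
V = Rational(27914, 18565) (V = Mul(-27914, Pow(-18565, -1)) = Mul(-27914, Rational(-1, 18565)) = Rational(27914, 18565) ≈ 1.5036)
Add(Add(17662, V), Add(Mul(-27, 23), 65)) = Add(Add(17662, Rational(27914, 18565)), Add(Mul(-27, 23), 65)) = Add(Rational(327922944, 18565), Add(-621, 65)) = Add(Rational(327922944, 18565), -556) = Rational(317600804, 18565)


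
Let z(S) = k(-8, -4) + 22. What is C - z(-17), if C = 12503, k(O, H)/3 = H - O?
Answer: 12469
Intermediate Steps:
k(O, H) = -3*O + 3*H (k(O, H) = 3*(H - O) = -3*O + 3*H)
z(S) = 34 (z(S) = (-3*(-8) + 3*(-4)) + 22 = (24 - 12) + 22 = 12 + 22 = 34)
C - z(-17) = 12503 - 1*34 = 12503 - 34 = 12469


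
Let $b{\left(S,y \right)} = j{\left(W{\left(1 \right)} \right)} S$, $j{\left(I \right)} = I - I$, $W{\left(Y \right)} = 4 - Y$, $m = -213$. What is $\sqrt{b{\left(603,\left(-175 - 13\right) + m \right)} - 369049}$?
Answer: $i \sqrt{369049} \approx 607.49 i$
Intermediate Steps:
$j{\left(I \right)} = 0$
$b{\left(S,y \right)} = 0$ ($b{\left(S,y \right)} = 0 S = 0$)
$\sqrt{b{\left(603,\left(-175 - 13\right) + m \right)} - 369049} = \sqrt{0 - 369049} = \sqrt{-369049} = i \sqrt{369049}$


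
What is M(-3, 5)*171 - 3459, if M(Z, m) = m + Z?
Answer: -3117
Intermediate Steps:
M(Z, m) = Z + m
M(-3, 5)*171 - 3459 = (-3 + 5)*171 - 3459 = 2*171 - 3459 = 342 - 3459 = -3117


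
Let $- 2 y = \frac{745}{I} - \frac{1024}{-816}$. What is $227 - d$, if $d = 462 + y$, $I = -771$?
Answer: $- \frac{2052169}{8738} \approx -234.86$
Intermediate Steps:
$y = - \frac{1261}{8738}$ ($y = - \frac{\frac{745}{-771} - \frac{1024}{-816}}{2} = - \frac{745 \left(- \frac{1}{771}\right) - - \frac{64}{51}}{2} = - \frac{- \frac{745}{771} + \frac{64}{51}}{2} = \left(- \frac{1}{2}\right) \frac{1261}{4369} = - \frac{1261}{8738} \approx -0.14431$)
$d = \frac{4035695}{8738}$ ($d = 462 - \frac{1261}{8738} = \frac{4035695}{8738} \approx 461.86$)
$227 - d = 227 - \frac{4035695}{8738} = - \frac{2052169}{8738}$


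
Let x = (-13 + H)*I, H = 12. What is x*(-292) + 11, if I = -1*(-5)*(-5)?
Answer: -7289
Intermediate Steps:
I = -25 (I = 5*(-5) = -25)
x = 25 (x = (-13 + 12)*(-25) = -1*(-25) = 25)
x*(-292) + 11 = 25*(-292) + 11 = -7300 + 11 = -7289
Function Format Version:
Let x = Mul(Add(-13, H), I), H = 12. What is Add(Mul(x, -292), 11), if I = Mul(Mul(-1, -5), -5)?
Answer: -7289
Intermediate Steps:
I = -25 (I = Mul(5, -5) = -25)
x = 25 (x = Mul(Add(-13, 12), -25) = Mul(-1, -25) = 25)
Add(Mul(x, -292), 11) = Add(Mul(25, -292), 11) = Add(-7300, 11) = -7289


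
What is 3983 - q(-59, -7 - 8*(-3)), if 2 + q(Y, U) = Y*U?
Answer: 4988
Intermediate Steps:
q(Y, U) = -2 + U*Y (q(Y, U) = -2 + Y*U = -2 + U*Y)
3983 - q(-59, -7 - 8*(-3)) = 3983 - (-2 + (-7 - 8*(-3))*(-59)) = 3983 - (-2 + (-7 - 1*(-24))*(-59)) = 3983 - (-2 + (-7 + 24)*(-59)) = 3983 - (-2 + 17*(-59)) = 3983 - (-2 - 1003) = 3983 - 1*(-1005) = 3983 + 1005 = 4988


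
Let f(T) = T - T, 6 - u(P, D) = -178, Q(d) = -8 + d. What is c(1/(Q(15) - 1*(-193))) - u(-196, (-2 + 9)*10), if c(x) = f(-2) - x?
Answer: -36801/200 ≈ -184.00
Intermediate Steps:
u(P, D) = 184 (u(P, D) = 6 - 1*(-178) = 6 + 178 = 184)
f(T) = 0
c(x) = -x (c(x) = 0 - x = -x)
c(1/(Q(15) - 1*(-193))) - u(-196, (-2 + 9)*10) = -1/((-8 + 15) - 1*(-193)) - 1*184 = -1/(7 + 193) - 184 = -1/200 - 184 = -36801/200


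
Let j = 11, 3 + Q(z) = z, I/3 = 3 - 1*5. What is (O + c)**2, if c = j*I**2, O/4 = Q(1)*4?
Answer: 132496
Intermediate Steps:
I = -6 (I = 3*(3 - 1*5) = 3*(3 - 5) = 3*(-2) = -6)
Q(z) = -3 + z
O = -32 (O = 4*((-3 + 1)*4) = 4*(-2*4) = 4*(-8) = -32)
c = 396 (c = 11*(-6)**2 = 11*36 = 396)
(O + c)**2 = (-32 + 396)**2 = 364**2 = 132496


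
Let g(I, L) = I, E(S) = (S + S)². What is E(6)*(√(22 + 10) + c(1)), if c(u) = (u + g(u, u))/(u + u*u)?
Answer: 144 + 576*√2 ≈ 958.59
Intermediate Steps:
E(S) = 4*S² (E(S) = (2*S)² = 4*S²)
c(u) = 2*u/(u + u²) (c(u) = (u + u)/(u + u*u) = (2*u)/(u + u²) = 2*u/(u + u²))
E(6)*(√(22 + 10) + c(1)) = (4*6²)*(√(22 + 10) + 2/(1 + 1)) = (4*36)*(√32 + 2/2) = 144*(4*√2 + 2*(½)) = 144*(4*√2 + 1) = 144*(1 + 4*√2) = 144 + 576*√2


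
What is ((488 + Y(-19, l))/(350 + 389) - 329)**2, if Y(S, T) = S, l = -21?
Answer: 58884846244/546121 ≈ 1.0782e+5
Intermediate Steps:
((488 + Y(-19, l))/(350 + 389) - 329)**2 = ((488 - 19)/(350 + 389) - 329)**2 = (469/739 - 329)**2 = (-242662/739)**2 = 58884846244/546121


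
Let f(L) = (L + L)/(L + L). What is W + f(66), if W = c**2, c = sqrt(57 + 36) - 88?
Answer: 7838 - 176*sqrt(93) ≈ 6140.7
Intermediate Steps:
c = -88 + sqrt(93) (c = sqrt(93) - 88 = -88 + sqrt(93) ≈ -78.356)
f(L) = 1 (f(L) = (2*L)/((2*L)) = (2*L)*(1/(2*L)) = 1)
W = (-88 + sqrt(93))**2 ≈ 6139.7
W + f(66) = (88 - sqrt(93))**2 + 1 = 1 + (88 - sqrt(93))**2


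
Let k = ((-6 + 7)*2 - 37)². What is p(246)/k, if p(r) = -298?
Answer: -298/1225 ≈ -0.24327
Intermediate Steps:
k = 1225 (k = (1*2 - 37)² = (2 - 37)² = (-35)² = 1225)
p(246)/k = -298/1225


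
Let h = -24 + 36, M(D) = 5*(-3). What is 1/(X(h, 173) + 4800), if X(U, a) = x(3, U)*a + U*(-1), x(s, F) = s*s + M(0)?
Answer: 1/3750 ≈ 0.00026667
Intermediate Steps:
M(D) = -15
x(s, F) = -15 + s² (x(s, F) = s*s - 15 = s² - 15 = -15 + s²)
h = 12
X(U, a) = -U - 6*a (X(U, a) = (-15 + 3²)*a + U*(-1) = (-15 + 9)*a - U = -6*a - U = -U - 6*a)
1/(X(h, 173) + 4800) = 1/((-1*12 - 6*173) + 4800) = 1/((-12 - 1038) + 4800) = 1/(-1050 + 4800) = 1/3750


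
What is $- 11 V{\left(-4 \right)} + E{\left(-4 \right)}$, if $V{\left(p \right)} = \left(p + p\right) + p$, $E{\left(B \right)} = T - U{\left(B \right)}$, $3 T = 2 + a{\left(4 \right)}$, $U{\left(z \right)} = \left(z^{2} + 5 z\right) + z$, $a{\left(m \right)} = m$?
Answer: $142$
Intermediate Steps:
$U{\left(z \right)} = z^{2} + 6 z$
$T = 2$ ($T = \frac{2 + 4}{3} = \frac{1}{3} \cdot 6 = 2$)
$E{\left(B \right)} = 2 - B \left(6 + B\right)$
$V{\left(p \right)} = 3 p$ ($V{\left(p \right)} = 2 p + p = 3 p$)
$- 11 V{\left(-4 \right)} + E{\left(-4 \right)} = - 11 \cdot 3 \left(-4\right) - \left(-2 - 4 \left(6 - 4\right)\right) = \left(-11\right) \left(-12\right) - \left(-2 - 8\right) = 132 + \left(2 + 8\right) = 132 + 10 = 142$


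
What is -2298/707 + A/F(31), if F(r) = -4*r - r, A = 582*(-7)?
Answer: 2524128/109585 ≈ 23.034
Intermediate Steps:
A = -4074
F(r) = -5*r
-2298/707 + A/F(31) = -2298/707 - 4074/((-5*31)) = -2298*1/707 - 4074/(-155) = -2298/707 - 4074*(-1/155) = -2298/707 + 4074/155 = 2524128/109585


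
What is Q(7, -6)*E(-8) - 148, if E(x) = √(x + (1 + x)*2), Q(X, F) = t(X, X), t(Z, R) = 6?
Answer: -148 + 6*I*√22 ≈ -148.0 + 28.142*I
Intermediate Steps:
Q(X, F) = 6
E(x) = √(2 + 3*x) (E(x) = √(x + (2 + 2*x)) = √(2 + 3*x))
Q(7, -6)*E(-8) - 148 = 6*√(2 + 3*(-8)) - 148 = 6*√(2 - 24) - 148 = 6*√(-22) - 148 = 6*(I*√22) - 148 = 6*I*√22 - 148 = -148 + 6*I*√22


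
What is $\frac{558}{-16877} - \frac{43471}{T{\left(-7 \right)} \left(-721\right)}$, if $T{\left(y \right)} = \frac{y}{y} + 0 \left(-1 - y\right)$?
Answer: $\frac{104751107}{1738331} \approx 60.26$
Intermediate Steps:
$T{\left(y \right)} = 1$ ($T{\left(y \right)} = 1 + 0 = 1$)
$\frac{558}{-16877} - \frac{43471}{T{\left(-7 \right)} \left(-721\right)} = \frac{558}{-16877} - \frac{43471}{1 \left(-721\right)} = 558 \left(- \frac{1}{16877}\right) - \frac{43471}{-721} = - \frac{558}{16877} - - \frac{43471}{721} = - \frac{558}{16877} + \frac{43471}{721} = \frac{104751107}{1738331}$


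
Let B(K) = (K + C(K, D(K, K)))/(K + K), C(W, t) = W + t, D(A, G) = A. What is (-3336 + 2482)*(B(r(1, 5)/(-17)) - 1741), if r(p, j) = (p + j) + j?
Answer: 1485533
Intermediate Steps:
r(p, j) = p + 2*j (r(p, j) = (j + p) + j = p + 2*j)
B(K) = 3/2 (B(K) = (K + (K + K))/(K + K) = (K + 2*K)/((2*K)) = (3*K)*(1/(2*K)) = 3/2)
(-3336 + 2482)*(B(r(1, 5)/(-17)) - 1741) = (-3336 + 2482)*(3/2 - 1741) = -854*(-3479/2) = 1485533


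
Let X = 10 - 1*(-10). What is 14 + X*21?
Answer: 434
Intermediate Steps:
X = 20 (X = 10 + 10 = 20)
14 + X*21 = 14 + 20*21 = 14 + 420 = 434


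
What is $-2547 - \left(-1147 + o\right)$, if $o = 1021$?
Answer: $-2421$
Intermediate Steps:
$-2547 - \left(-1147 + o\right) = -2547 - \left(-1147 + 1021\right) = -2547 - -126 = -2547 + 126 = -2421$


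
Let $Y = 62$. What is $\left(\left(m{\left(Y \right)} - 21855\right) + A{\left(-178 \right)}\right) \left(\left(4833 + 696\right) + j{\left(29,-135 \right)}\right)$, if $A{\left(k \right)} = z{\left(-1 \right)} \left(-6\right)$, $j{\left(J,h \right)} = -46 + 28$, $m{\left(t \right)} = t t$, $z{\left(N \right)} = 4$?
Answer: $-99390885$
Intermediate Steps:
$m{\left(t \right)} = t^{2}$
$j{\left(J,h \right)} = -18$
$A{\left(k \right)} = -24$ ($A{\left(k \right)} = 4 \left(-6\right) = -24$)
$\left(\left(m{\left(Y \right)} - 21855\right) + A{\left(-178 \right)}\right) \left(\left(4833 + 696\right) + j{\left(29,-135 \right)}\right) = \left(\left(62^{2} - 21855\right) - 24\right) \left(\left(4833 + 696\right) - 18\right) = \left(\left(3844 - 21855\right) - 24\right) \left(5529 - 18\right) = \left(-18011 - 24\right) 5511 = \left(-18035\right) 5511 = -99390885$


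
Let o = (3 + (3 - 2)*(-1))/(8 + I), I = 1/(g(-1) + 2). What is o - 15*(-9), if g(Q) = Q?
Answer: 1217/9 ≈ 135.22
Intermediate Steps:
I = 1 (I = 1/(-1 + 2) = 1/1 = 1)
o = 2/9 (o = (3 + (3 - 2)*(-1))/(8 + 1) = (3 + 1*(-1))/9 = (3 - 1)*(⅑) = 2*(⅑) = 2/9 ≈ 0.22222)
o - 15*(-9) = 2/9 - 15*(-9) = 2/9 + 135 = 1217/9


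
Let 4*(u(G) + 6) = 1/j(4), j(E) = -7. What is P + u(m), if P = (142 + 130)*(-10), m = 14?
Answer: -76329/28 ≈ -2726.0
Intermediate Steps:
u(G) = -169/28 (u(G) = -6 + (¼)/(-7) = -6 + (¼)*(-⅐) = -6 - 1/28 = -169/28)
P = -2720 (P = 272*(-10) = -2720)
P + u(m) = -2720 - 169/28 = -76329/28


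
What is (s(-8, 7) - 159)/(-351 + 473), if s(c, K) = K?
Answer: -76/61 ≈ -1.2459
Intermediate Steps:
(s(-8, 7) - 159)/(-351 + 473) = (7 - 159)/(-351 + 473) = -152/122 = -152*1/122 = -76/61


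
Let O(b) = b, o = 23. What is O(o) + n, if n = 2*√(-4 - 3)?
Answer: 23 + 2*I*√7 ≈ 23.0 + 5.2915*I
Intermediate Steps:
n = 2*I*√7 (n = 2*√(-7) = 2*(I*√7) = 2*I*√7 ≈ 5.2915*I)
O(o) + n = 23 + 2*I*√7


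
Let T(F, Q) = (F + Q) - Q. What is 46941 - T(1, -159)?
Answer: 46940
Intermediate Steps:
T(F, Q) = F
46941 - T(1, -159) = 46941 - 1*1 = 46941 - 1 = 46940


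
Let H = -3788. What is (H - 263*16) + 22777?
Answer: 14781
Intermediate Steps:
(H - 263*16) + 22777 = (-3788 - 263*16) + 22777 = (-3788 - 4208) + 22777 = -7996 + 22777 = 14781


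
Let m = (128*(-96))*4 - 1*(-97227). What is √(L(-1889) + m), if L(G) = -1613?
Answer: √46462 ≈ 215.55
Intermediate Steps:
m = 48075 (m = -12288*4 + 97227 = -49152 + 97227 = 48075)
√(L(-1889) + m) = √(-1613 + 48075) = √46462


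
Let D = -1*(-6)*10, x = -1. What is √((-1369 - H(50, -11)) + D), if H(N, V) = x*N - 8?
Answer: 3*I*√139 ≈ 35.37*I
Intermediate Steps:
H(N, V) = -8 - N (H(N, V) = -N - 8 = -8 - N)
D = 60 (D = 6*10 = 60)
√((-1369 - H(50, -11)) + D) = √((-1369 - (-8 - 1*50)) + 60) = √((-1369 - (-8 - 50)) + 60) = √((-1369 - 1*(-58)) + 60) = √((-1369 + 58) + 60) = √(-1311 + 60) = √(-1251) = 3*I*√139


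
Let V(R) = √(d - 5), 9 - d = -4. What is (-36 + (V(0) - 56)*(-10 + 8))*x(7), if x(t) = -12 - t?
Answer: -1444 + 76*√2 ≈ -1336.5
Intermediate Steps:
d = 13 (d = 9 - 1*(-4) = 9 + 4 = 13)
V(R) = 2*√2 (V(R) = √(13 - 5) = √8 = 2*√2)
(-36 + (V(0) - 56)*(-10 + 8))*x(7) = (-36 + (2*√2 - 56)*(-10 + 8))*(-12 - 1*7) = (-36 + (-56 + 2*√2)*(-2))*(-12 - 7) = (-36 + (112 - 4*√2))*(-19) = (76 - 4*√2)*(-19) = -1444 + 76*√2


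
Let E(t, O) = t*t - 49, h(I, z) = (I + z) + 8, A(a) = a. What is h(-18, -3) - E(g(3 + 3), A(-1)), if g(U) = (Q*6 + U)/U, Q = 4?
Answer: 11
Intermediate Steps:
h(I, z) = 8 + I + z
g(U) = (24 + U)/U (g(U) = (4*6 + U)/U = (24 + U)/U)
E(t, O) = -49 + t² (E(t, O) = t² - 49 = -49 + t²)
h(-18, -3) - E(g(3 + 3), A(-1)) = (8 - 18 - 3) - (-49 + ((24 + (3 + 3))/(3 + 3))²) = -13 - (-49 + ((24 + 6)/6)²) = -13 - (-49 + ((⅙)*30)²) = -13 - (-49 + 5²) = -13 - (-49 + 25) = -13 - 1*(-24) = -13 + 24 = 11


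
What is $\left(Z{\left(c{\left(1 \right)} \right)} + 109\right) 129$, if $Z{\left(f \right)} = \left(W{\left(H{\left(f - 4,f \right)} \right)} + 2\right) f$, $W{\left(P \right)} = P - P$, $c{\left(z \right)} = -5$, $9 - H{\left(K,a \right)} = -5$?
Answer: $12771$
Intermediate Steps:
$H{\left(K,a \right)} = 14$ ($H{\left(K,a \right)} = 9 - -5 = 9 + 5 = 14$)
$W{\left(P \right)} = 0$
$Z{\left(f \right)} = 2 f$ ($Z{\left(f \right)} = \left(0 + 2\right) f = 2 f$)
$\left(Z{\left(c{\left(1 \right)} \right)} + 109\right) 129 = \left(2 \left(-5\right) + 109\right) 129 = \left(-10 + 109\right) 129 = 99 \cdot 129 = 12771$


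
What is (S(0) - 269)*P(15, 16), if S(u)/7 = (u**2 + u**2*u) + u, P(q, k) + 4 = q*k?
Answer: -63484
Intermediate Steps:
P(q, k) = -4 + k*q (P(q, k) = -4 + q*k = -4 + k*q)
S(u) = 7*u + 7*u**2 + 7*u**3 (S(u) = 7*((u**2 + u**2*u) + u) = 7*((u**2 + u**3) + u) = 7*(u + u**2 + u**3) = 7*u + 7*u**2 + 7*u**3)
(S(0) - 269)*P(15, 16) = (7*0*(1 + 0 + 0**2) - 269)*(-4 + 16*15) = (7*0*(1 + 0 + 0) - 269)*(-4 + 240) = (7*0*1 - 269)*236 = (0 - 269)*236 = -269*236 = -63484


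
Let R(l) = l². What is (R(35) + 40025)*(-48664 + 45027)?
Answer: -150026250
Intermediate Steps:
(R(35) + 40025)*(-48664 + 45027) = (35² + 40025)*(-48664 + 45027) = (1225 + 40025)*(-3637) = 41250*(-3637) = -150026250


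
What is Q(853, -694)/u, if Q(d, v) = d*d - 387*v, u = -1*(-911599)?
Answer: 996187/911599 ≈ 1.0928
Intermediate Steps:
u = 911599
Q(d, v) = d**2 - 387*v
Q(853, -694)/u = (853**2 - 387*(-694))/911599 = (727609 + 268578)*(1/911599) = 996187*(1/911599) = 996187/911599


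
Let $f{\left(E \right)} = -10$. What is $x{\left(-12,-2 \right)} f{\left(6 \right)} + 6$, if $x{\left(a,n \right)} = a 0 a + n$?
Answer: $26$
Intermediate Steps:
$x{\left(a,n \right)} = n$ ($x{\left(a,n \right)} = a 0 + n = 0 + n = n$)
$x{\left(-12,-2 \right)} f{\left(6 \right)} + 6 = \left(-2\right) \left(-10\right) + 6 = 20 + 6 = 26$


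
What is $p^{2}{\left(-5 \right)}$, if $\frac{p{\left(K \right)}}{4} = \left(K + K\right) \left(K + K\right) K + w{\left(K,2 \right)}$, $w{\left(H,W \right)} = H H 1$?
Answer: $3610000$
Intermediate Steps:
$w{\left(H,W \right)} = H^{2}$ ($w{\left(H,W \right)} = H^{2} \cdot 1 = H^{2}$)
$p{\left(K \right)} = 4 K^{2} + 16 K^{3}$ ($p{\left(K \right)} = 4 \left(\left(K + K\right) \left(K + K\right) K + K^{2}\right) = 4 \left(2 K 2 K K + K^{2}\right) = 4 \left(4 K^{2} K + K^{2}\right) = 4 \left(4 K^{3} + K^{2}\right) = 4 \left(K^{2} + 4 K^{3}\right) = 4 K^{2} + 16 K^{3}$)
$p^{2}{\left(-5 \right)} = \left(\left(-5\right)^{2} \left(4 + 16 \left(-5\right)\right)\right)^{2} = \left(25 \left(4 - 80\right)\right)^{2} = \left(25 \left(-76\right)\right)^{2} = \left(-1900\right)^{2} = 3610000$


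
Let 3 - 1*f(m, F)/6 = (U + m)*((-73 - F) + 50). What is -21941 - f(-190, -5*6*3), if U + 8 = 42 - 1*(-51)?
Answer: -64169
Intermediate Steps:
U = 85 (U = -8 + (42 - 1*(-51)) = -8 + (42 + 51) = -8 + 93 = 85)
f(m, F) = 18 - 6*(-23 - F)*(85 + m) (f(m, F) = 18 - 6*(85 + m)*((-73 - F) + 50) = 18 - 6*(85 + m)*(-23 - F) = 18 - 6*(-23 - F)*(85 + m))
-21941 - f(-190, -5*6*3) = -21941 - (11748 + 138*(-190) + 510*(-5*6*3) + 6*(-5*6*3)*(-190)) = -21941 - (11748 - 26220 + 510*(-30*3) + 6*(-30*3)*(-190)) = -21941 - (11748 - 26220 + 510*(-90) + 6*(-90)*(-190)) = -21941 - (11748 - 26220 - 45900 + 102600) = -21941 - 1*42228 = -21941 - 42228 = -64169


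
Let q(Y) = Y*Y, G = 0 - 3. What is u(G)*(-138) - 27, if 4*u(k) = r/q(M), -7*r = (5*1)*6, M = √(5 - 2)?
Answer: 156/7 ≈ 22.286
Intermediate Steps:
M = √3 ≈ 1.7320
G = -3
q(Y) = Y²
r = -30/7 (r = -5*1*6/7 = -5*6/7 = -⅐*30 = -30/7 ≈ -4.2857)
u(k) = -5/14 (u(k) = (-30/(7*((√3)²)))/4 = (-30/7/3)/4 = (-30/7*⅓)/4 = (¼)*(-10/7) = -5/14)
u(G)*(-138) - 27 = -5/14*(-138) - 27 = 345/7 - 27 = 156/7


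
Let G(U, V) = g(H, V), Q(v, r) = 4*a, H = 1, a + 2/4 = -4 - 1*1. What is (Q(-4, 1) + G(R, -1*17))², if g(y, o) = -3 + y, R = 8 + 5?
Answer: 576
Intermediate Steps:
a = -11/2 (a = -½ + (-4 - 1*1) = -½ + (-4 - 1) = -½ - 5 = -11/2 ≈ -5.5000)
Q(v, r) = -22 (Q(v, r) = 4*(-11/2) = -22)
R = 13
G(U, V) = -2 (G(U, V) = -3 + 1 = -2)
(Q(-4, 1) + G(R, -1*17))² = (-22 - 2)² = (-24)² = 576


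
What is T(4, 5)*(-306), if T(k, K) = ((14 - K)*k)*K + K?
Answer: -56610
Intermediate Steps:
T(k, K) = K + K*k*(14 - K) (T(k, K) = (k*(14 - K))*K + K = K*k*(14 - K) + K = K + K*k*(14 - K))
T(4, 5)*(-306) = (5*(1 + 14*4 - 1*5*4))*(-306) = (5*(1 + 56 - 20))*(-306) = (5*37)*(-306) = 185*(-306) = -56610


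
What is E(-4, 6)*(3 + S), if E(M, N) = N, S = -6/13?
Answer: 198/13 ≈ 15.231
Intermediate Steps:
S = -6/13 (S = -6*1/13 = -6/13 ≈ -0.46154)
E(-4, 6)*(3 + S) = 6*(3 - 6/13) = 6*(33/13) = 198/13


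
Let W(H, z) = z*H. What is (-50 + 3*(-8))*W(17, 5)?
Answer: -6290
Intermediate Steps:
W(H, z) = H*z
(-50 + 3*(-8))*W(17, 5) = (-50 + 3*(-8))*(17*5) = (-50 - 24)*85 = -74*85 = -6290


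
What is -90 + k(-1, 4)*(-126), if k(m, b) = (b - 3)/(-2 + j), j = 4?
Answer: -153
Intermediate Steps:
k(m, b) = -3/2 + b/2 (k(m, b) = (b - 3)/(-2 + 4) = (-3 + b)/2 = (-3 + b)*(1/2) = -3/2 + b/2)
-90 + k(-1, 4)*(-126) = -90 + (-3/2 + (1/2)*4)*(-126) = -90 + (-3/2 + 2)*(-126) = -90 + (1/2)*(-126) = -90 - 63 = -153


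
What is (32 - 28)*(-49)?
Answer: -196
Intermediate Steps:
(32 - 28)*(-49) = 4*(-49) = -196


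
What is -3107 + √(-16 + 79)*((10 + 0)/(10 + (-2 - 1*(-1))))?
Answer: -3107 + 10*√7/3 ≈ -3098.2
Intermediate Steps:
-3107 + √(-16 + 79)*((10 + 0)/(10 + (-2 - 1*(-1)))) = -3107 + √63*(10/(10 + (-2 + 1))) = -3107 + (3*√7)*(10/(10 - 1)) = -3107 + (3*√7)*(10/9) = -3107 + 10*√7/3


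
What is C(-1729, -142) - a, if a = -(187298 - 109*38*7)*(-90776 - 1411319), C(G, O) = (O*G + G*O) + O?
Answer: -237787155986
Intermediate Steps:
C(G, O) = O + 2*G*O (C(G, O) = (G*O + G*O) + O = 2*G*O + O = O + 2*G*O)
a = 237787646880 (a = -(187298 - 4142*7)*(-1502095) = -(187298 - 28994)*(-1502095) = -158304*(-1502095) = -1*(-237787646880) = 237787646880)
C(-1729, -142) - a = -142*(1 + 2*(-1729)) - 1*237787646880 = -142*(1 - 3458) - 237787646880 = -142*(-3457) - 237787646880 = 490894 - 237787646880 = -237787155986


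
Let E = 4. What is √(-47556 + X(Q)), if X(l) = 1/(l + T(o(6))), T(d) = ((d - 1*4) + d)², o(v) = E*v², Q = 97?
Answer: I*√310114911479251/80753 ≈ 218.07*I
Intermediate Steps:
o(v) = 4*v²
T(d) = (-4 + 2*d)² (T(d) = ((d - 4) + d)² = ((-4 + d) + d)² = (-4 + 2*d)²)
X(l) = 1/(80656 + l) (X(l) = 1/(l + 4*(-2 + 4*6²)²) = 1/(l + 4*(-2 + 4*36)²) = 1/(l + 4*(-2 + 144)²) = 1/(l + 4*142²) = 1/(l + 4*20164) = 1/(l + 80656) = 1/(80656 + l))
√(-47556 + X(Q)) = √(-47556 + 1/(80656 + 97)) = √(-47556 + 1/80753) = √(-3840289667/80753) = I*√310114911479251/80753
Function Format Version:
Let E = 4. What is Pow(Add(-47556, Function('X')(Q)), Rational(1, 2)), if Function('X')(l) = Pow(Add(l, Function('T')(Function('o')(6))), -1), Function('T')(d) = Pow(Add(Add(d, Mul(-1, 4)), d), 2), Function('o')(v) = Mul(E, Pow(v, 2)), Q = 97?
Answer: Mul(Rational(1, 80753), I, Pow(310114911479251, Rational(1, 2))) ≈ Mul(218.07, I)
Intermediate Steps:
Function('o')(v) = Mul(4, Pow(v, 2))
Function('T')(d) = Pow(Add(-4, Mul(2, d)), 2) (Function('T')(d) = Pow(Add(Add(d, -4), d), 2) = Pow(Add(Add(-4, d), d), 2) = Pow(Add(-4, Mul(2, d)), 2))
Function('X')(l) = Pow(Add(80656, l), -1) (Function('X')(l) = Pow(Add(l, Mul(4, Pow(Add(-2, Mul(4, Pow(6, 2))), 2))), -1) = Pow(Add(l, Mul(4, Pow(Add(-2, Mul(4, 36)), 2))), -1) = Pow(Add(l, Mul(4, Pow(Add(-2, 144), 2))), -1) = Pow(Add(l, Mul(4, Pow(142, 2))), -1) = Pow(Add(l, Mul(4, 20164)), -1) = Pow(Add(l, 80656), -1) = Pow(Add(80656, l), -1))
Pow(Add(-47556, Function('X')(Q)), Rational(1, 2)) = Pow(Add(-47556, Pow(Add(80656, 97), -1)), Rational(1, 2)) = Pow(Add(-47556, Pow(80753, -1)), Rational(1, 2)) = Pow(Add(-47556, Rational(1, 80753)), Rational(1, 2)) = Pow(Rational(-3840289667, 80753), Rational(1, 2)) = Mul(Rational(1, 80753), I, Pow(310114911479251, Rational(1, 2)))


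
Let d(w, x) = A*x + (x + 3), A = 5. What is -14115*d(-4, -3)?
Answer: 211725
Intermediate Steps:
d(w, x) = 3 + 6*x (d(w, x) = 5*x + (x + 3) = 5*x + (3 + x) = 3 + 6*x)
-14115*d(-4, -3) = -14115*(3 + 6*(-3)) = -14115*(3 - 18) = -14115*(-15) = 211725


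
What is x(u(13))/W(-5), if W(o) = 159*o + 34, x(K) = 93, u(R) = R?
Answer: -93/761 ≈ -0.12221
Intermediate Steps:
W(o) = 34 + 159*o
x(u(13))/W(-5) = 93/(34 + 159*(-5)) = 93/(34 - 795) = 93/(-761) = 93*(-1/761) = -93/761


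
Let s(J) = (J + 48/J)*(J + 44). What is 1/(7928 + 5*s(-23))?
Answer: 23/121759 ≈ 0.00018890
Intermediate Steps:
s(J) = (44 + J)*(J + 48/J) (s(J) = (J + 48/J)*(44 + J) = (44 + J)*(J + 48/J))
1/(7928 + 5*s(-23)) = 1/(7928 + 5*(48 + (-23)² + 44*(-23) + 2112/(-23))) = 1/(7928 + 5*(48 + 529 - 1012 + 2112*(-1/23))) = 1/(7928 + 5*(48 + 529 - 1012 - 2112/23)) = 1/(7928 + 5*(-12117/23)) = 1/(7928 - 60585/23) = 1/(121759/23) = 23/121759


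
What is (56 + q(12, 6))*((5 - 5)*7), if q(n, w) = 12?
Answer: 0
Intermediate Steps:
(56 + q(12, 6))*((5 - 5)*7) = (56 + 12)*((5 - 5)*7) = 68*(0*7) = 68*0 = 0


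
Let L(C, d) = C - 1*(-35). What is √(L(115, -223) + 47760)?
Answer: √47910 ≈ 218.88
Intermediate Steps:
L(C, d) = 35 + C (L(C, d) = C + 35 = 35 + C)
√(L(115, -223) + 47760) = √((35 + 115) + 47760) = √(150 + 47760) = √47910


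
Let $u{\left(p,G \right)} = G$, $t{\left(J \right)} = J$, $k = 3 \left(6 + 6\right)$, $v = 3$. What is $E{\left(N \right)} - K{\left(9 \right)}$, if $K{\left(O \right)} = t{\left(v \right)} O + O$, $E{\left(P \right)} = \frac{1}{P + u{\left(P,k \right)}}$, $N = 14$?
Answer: $- \frac{1799}{50} \approx -35.98$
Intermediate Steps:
$k = 36$ ($k = 3 \cdot 12 = 36$)
$E{\left(P \right)} = \frac{1}{36 + P}$ ($E{\left(P \right)} = \frac{1}{P + 36} = \frac{1}{36 + P}$)
$K{\left(O \right)} = 4 O$ ($K{\left(O \right)} = 3 O + O = 4 O$)
$E{\left(N \right)} - K{\left(9 \right)} = \frac{1}{36 + 14} - 4 \cdot 9 = \frac{1}{50} - 36 = - \frac{1799}{50}$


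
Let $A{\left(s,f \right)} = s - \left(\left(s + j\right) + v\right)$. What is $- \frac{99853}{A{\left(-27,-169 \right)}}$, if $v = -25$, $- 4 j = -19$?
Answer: $- \frac{399412}{81} \approx -4931.0$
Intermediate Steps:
$j = \frac{19}{4}$ ($j = \left(- \frac{1}{4}\right) \left(-19\right) = \frac{19}{4} \approx 4.75$)
$A{\left(s,f \right)} = \frac{81}{4}$ ($A{\left(s,f \right)} = s - \left(\left(s + \frac{19}{4}\right) - 25\right) = s - \left(\left(\frac{19}{4} + s\right) - 25\right) = s - \left(- \frac{81}{4} + s\right) = \frac{81}{4}$)
$- \frac{99853}{A{\left(-27,-169 \right)}} = - \frac{99853}{\frac{81}{4}} = \left(-99853\right) \frac{4}{81} = - \frac{399412}{81}$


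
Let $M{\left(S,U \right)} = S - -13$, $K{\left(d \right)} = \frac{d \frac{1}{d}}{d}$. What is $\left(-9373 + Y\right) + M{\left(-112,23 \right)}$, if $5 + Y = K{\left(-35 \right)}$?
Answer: $- \frac{331696}{35} \approx -9477.0$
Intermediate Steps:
$K{\left(d \right)} = \frac{1}{d}$ ($K{\left(d \right)} = 1 \frac{1}{d} = \frac{1}{d}$)
$M{\left(S,U \right)} = 13 + S$ ($M{\left(S,U \right)} = S + 13 = 13 + S$)
$Y = - \frac{176}{35}$ ($Y = -5 + \frac{1}{-35} = -5 - \frac{1}{35} = - \frac{176}{35} \approx -5.0286$)
$\left(-9373 + Y\right) + M{\left(-112,23 \right)} = \left(-9373 - \frac{176}{35}\right) + \left(13 - 112\right) = - \frac{328231}{35} - 99 = - \frac{331696}{35}$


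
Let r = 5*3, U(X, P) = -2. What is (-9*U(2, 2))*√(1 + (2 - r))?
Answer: 36*I*√3 ≈ 62.354*I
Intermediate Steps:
r = 15
(-9*U(2, 2))*√(1 + (2 - r)) = (-9*(-2))*√(1 + (2 - 1*15)) = 18*√(1 + (2 - 15)) = 18*√(1 - 13) = 18*√(-12) = 18*(2*I*√3) = 36*I*√3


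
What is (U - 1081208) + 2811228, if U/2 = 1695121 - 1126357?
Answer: 2867548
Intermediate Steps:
U = 1137528 (U = 2*(1695121 - 1126357) = 2*568764 = 1137528)
(U - 1081208) + 2811228 = (1137528 - 1081208) + 2811228 = 56320 + 2811228 = 2867548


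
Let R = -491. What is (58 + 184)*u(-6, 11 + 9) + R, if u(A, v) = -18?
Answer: -4847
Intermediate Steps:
(58 + 184)*u(-6, 11 + 9) + R = (58 + 184)*(-18) - 491 = 242*(-18) - 491 = -4356 - 491 = -4847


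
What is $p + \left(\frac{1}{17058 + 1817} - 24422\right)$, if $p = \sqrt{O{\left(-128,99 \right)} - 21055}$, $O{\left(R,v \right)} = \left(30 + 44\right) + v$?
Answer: $- \frac{460965249}{18875} + i \sqrt{20882} \approx -24422.0 + 144.51 i$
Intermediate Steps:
$O{\left(R,v \right)} = 74 + v$
$p = i \sqrt{20882}$ ($p = \sqrt{\left(74 + 99\right) - 21055} = \sqrt{173 - 21055} = \sqrt{-20882} = i \sqrt{20882} \approx 144.51 i$)
$p + \left(\frac{1}{17058 + 1817} - 24422\right) = i \sqrt{20882} + \left(\frac{1}{17058 + 1817} - 24422\right) = i \sqrt{20882} - \left(24422 - \frac{1}{18875}\right) = i \sqrt{20882} + \left(\frac{1}{18875} - 24422\right) = i \sqrt{20882} - \frac{460965249}{18875} = - \frac{460965249}{18875} + i \sqrt{20882}$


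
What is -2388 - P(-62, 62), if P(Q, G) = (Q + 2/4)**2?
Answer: -24681/4 ≈ -6170.3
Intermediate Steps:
P(Q, G) = (1/2 + Q)**2 (P(Q, G) = (Q + 2*(1/4))**2 = (Q + 1/2)**2 = (1/2 + Q)**2)
-2388 - P(-62, 62) = -2388 - (1 + 2*(-62))**2/4 = -2388 - (1 - 124)**2/4 = -2388 - (-123)**2/4 = -2388 - 15129/4 = -24681/4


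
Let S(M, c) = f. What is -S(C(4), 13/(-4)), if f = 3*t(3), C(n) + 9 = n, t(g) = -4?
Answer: 12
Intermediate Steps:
C(n) = -9 + n
f = -12 (f = 3*(-4) = -12)
S(M, c) = -12
-S(C(4), 13/(-4)) = -1*(-12) = 12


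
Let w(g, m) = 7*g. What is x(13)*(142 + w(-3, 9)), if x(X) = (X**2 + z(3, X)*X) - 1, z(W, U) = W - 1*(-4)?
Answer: 31339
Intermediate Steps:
z(W, U) = 4 + W (z(W, U) = W + 4 = 4 + W)
x(X) = -1 + X**2 + 7*X (x(X) = (X**2 + (4 + 3)*X) - 1 = (X**2 + 7*X) - 1 = -1 + X**2 + 7*X)
x(13)*(142 + w(-3, 9)) = (-1 + 13**2 + 7*13)*(142 + 7*(-3)) = (-1 + 169 + 91)*(142 - 21) = 259*121 = 31339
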